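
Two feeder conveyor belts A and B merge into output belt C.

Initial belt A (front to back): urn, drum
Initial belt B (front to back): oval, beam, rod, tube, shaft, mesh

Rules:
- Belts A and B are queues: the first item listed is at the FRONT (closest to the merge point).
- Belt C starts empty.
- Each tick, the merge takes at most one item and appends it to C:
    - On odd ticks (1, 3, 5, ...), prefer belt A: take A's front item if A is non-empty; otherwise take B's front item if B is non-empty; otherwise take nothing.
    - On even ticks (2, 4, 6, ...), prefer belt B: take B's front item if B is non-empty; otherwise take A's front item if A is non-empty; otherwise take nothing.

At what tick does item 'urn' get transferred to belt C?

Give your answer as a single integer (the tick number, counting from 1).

Answer: 1

Derivation:
Tick 1: prefer A, take urn from A; A=[drum] B=[oval,beam,rod,tube,shaft,mesh] C=[urn]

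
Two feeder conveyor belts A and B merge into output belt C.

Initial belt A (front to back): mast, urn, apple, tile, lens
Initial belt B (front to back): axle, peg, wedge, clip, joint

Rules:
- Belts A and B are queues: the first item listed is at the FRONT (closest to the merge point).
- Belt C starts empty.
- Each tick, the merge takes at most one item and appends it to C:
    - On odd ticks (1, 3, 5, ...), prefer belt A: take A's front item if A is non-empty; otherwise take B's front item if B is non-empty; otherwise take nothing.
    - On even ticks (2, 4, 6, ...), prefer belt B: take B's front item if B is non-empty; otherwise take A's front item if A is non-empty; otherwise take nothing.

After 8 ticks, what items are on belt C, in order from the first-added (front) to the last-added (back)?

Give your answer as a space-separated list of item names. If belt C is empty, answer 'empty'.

Answer: mast axle urn peg apple wedge tile clip

Derivation:
Tick 1: prefer A, take mast from A; A=[urn,apple,tile,lens] B=[axle,peg,wedge,clip,joint] C=[mast]
Tick 2: prefer B, take axle from B; A=[urn,apple,tile,lens] B=[peg,wedge,clip,joint] C=[mast,axle]
Tick 3: prefer A, take urn from A; A=[apple,tile,lens] B=[peg,wedge,clip,joint] C=[mast,axle,urn]
Tick 4: prefer B, take peg from B; A=[apple,tile,lens] B=[wedge,clip,joint] C=[mast,axle,urn,peg]
Tick 5: prefer A, take apple from A; A=[tile,lens] B=[wedge,clip,joint] C=[mast,axle,urn,peg,apple]
Tick 6: prefer B, take wedge from B; A=[tile,lens] B=[clip,joint] C=[mast,axle,urn,peg,apple,wedge]
Tick 7: prefer A, take tile from A; A=[lens] B=[clip,joint] C=[mast,axle,urn,peg,apple,wedge,tile]
Tick 8: prefer B, take clip from B; A=[lens] B=[joint] C=[mast,axle,urn,peg,apple,wedge,tile,clip]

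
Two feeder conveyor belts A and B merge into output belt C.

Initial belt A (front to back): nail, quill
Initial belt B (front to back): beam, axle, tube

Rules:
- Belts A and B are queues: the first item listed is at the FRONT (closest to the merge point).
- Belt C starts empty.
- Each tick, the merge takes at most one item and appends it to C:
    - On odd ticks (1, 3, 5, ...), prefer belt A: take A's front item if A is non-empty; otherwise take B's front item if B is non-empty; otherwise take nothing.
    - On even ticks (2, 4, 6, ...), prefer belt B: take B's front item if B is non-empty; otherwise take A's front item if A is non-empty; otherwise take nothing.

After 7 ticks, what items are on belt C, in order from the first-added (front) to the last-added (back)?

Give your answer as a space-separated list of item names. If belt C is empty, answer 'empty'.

Tick 1: prefer A, take nail from A; A=[quill] B=[beam,axle,tube] C=[nail]
Tick 2: prefer B, take beam from B; A=[quill] B=[axle,tube] C=[nail,beam]
Tick 3: prefer A, take quill from A; A=[-] B=[axle,tube] C=[nail,beam,quill]
Tick 4: prefer B, take axle from B; A=[-] B=[tube] C=[nail,beam,quill,axle]
Tick 5: prefer A, take tube from B; A=[-] B=[-] C=[nail,beam,quill,axle,tube]
Tick 6: prefer B, both empty, nothing taken; A=[-] B=[-] C=[nail,beam,quill,axle,tube]
Tick 7: prefer A, both empty, nothing taken; A=[-] B=[-] C=[nail,beam,quill,axle,tube]

Answer: nail beam quill axle tube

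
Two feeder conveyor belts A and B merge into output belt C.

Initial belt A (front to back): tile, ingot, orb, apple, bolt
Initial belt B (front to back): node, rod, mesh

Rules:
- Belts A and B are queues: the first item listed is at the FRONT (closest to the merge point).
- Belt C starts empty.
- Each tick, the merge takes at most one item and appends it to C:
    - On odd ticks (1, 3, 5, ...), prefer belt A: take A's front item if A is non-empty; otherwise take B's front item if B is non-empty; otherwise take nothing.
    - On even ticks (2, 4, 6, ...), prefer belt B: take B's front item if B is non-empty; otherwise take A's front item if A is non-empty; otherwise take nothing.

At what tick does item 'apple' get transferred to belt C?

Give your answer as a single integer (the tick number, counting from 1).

Answer: 7

Derivation:
Tick 1: prefer A, take tile from A; A=[ingot,orb,apple,bolt] B=[node,rod,mesh] C=[tile]
Tick 2: prefer B, take node from B; A=[ingot,orb,apple,bolt] B=[rod,mesh] C=[tile,node]
Tick 3: prefer A, take ingot from A; A=[orb,apple,bolt] B=[rod,mesh] C=[tile,node,ingot]
Tick 4: prefer B, take rod from B; A=[orb,apple,bolt] B=[mesh] C=[tile,node,ingot,rod]
Tick 5: prefer A, take orb from A; A=[apple,bolt] B=[mesh] C=[tile,node,ingot,rod,orb]
Tick 6: prefer B, take mesh from B; A=[apple,bolt] B=[-] C=[tile,node,ingot,rod,orb,mesh]
Tick 7: prefer A, take apple from A; A=[bolt] B=[-] C=[tile,node,ingot,rod,orb,mesh,apple]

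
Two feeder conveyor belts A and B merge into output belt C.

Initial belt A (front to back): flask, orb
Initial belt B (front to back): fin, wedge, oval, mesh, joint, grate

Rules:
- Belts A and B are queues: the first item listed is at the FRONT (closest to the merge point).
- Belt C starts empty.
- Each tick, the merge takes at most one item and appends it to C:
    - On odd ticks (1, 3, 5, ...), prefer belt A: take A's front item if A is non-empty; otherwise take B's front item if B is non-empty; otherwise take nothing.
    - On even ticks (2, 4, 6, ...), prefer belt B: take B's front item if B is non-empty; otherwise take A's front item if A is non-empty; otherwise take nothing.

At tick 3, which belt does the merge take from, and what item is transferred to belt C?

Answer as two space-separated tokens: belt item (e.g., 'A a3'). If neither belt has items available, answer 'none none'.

Answer: A orb

Derivation:
Tick 1: prefer A, take flask from A; A=[orb] B=[fin,wedge,oval,mesh,joint,grate] C=[flask]
Tick 2: prefer B, take fin from B; A=[orb] B=[wedge,oval,mesh,joint,grate] C=[flask,fin]
Tick 3: prefer A, take orb from A; A=[-] B=[wedge,oval,mesh,joint,grate] C=[flask,fin,orb]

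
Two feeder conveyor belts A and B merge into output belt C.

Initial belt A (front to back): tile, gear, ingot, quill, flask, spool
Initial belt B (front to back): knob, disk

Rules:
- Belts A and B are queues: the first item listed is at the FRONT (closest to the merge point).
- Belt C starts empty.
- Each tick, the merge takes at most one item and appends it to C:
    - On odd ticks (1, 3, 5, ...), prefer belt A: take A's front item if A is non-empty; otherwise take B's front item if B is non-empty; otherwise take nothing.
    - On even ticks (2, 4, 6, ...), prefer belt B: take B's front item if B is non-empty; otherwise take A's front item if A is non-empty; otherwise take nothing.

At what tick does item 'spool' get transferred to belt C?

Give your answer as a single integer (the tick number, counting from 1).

Answer: 8

Derivation:
Tick 1: prefer A, take tile from A; A=[gear,ingot,quill,flask,spool] B=[knob,disk] C=[tile]
Tick 2: prefer B, take knob from B; A=[gear,ingot,quill,flask,spool] B=[disk] C=[tile,knob]
Tick 3: prefer A, take gear from A; A=[ingot,quill,flask,spool] B=[disk] C=[tile,knob,gear]
Tick 4: prefer B, take disk from B; A=[ingot,quill,flask,spool] B=[-] C=[tile,knob,gear,disk]
Tick 5: prefer A, take ingot from A; A=[quill,flask,spool] B=[-] C=[tile,knob,gear,disk,ingot]
Tick 6: prefer B, take quill from A; A=[flask,spool] B=[-] C=[tile,knob,gear,disk,ingot,quill]
Tick 7: prefer A, take flask from A; A=[spool] B=[-] C=[tile,knob,gear,disk,ingot,quill,flask]
Tick 8: prefer B, take spool from A; A=[-] B=[-] C=[tile,knob,gear,disk,ingot,quill,flask,spool]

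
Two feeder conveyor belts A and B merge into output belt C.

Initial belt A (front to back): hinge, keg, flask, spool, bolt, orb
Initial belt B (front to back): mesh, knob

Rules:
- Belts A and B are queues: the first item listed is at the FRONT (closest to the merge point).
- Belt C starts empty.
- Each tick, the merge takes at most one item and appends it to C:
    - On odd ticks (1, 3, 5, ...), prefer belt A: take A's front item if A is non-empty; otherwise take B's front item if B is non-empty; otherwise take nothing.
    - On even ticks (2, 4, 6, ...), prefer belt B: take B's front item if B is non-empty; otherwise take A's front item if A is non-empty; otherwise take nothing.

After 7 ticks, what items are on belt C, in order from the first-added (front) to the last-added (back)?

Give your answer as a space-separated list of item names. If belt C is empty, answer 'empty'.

Answer: hinge mesh keg knob flask spool bolt

Derivation:
Tick 1: prefer A, take hinge from A; A=[keg,flask,spool,bolt,orb] B=[mesh,knob] C=[hinge]
Tick 2: prefer B, take mesh from B; A=[keg,flask,spool,bolt,orb] B=[knob] C=[hinge,mesh]
Tick 3: prefer A, take keg from A; A=[flask,spool,bolt,orb] B=[knob] C=[hinge,mesh,keg]
Tick 4: prefer B, take knob from B; A=[flask,spool,bolt,orb] B=[-] C=[hinge,mesh,keg,knob]
Tick 5: prefer A, take flask from A; A=[spool,bolt,orb] B=[-] C=[hinge,mesh,keg,knob,flask]
Tick 6: prefer B, take spool from A; A=[bolt,orb] B=[-] C=[hinge,mesh,keg,knob,flask,spool]
Tick 7: prefer A, take bolt from A; A=[orb] B=[-] C=[hinge,mesh,keg,knob,flask,spool,bolt]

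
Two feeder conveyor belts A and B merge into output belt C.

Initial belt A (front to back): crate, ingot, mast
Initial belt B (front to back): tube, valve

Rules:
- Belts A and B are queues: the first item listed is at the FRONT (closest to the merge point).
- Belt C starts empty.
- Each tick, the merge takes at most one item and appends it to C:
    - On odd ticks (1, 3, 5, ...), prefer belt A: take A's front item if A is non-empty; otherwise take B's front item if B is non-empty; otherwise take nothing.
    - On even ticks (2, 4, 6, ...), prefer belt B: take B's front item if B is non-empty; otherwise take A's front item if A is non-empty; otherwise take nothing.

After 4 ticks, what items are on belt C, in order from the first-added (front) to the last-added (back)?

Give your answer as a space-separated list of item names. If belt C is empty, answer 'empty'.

Answer: crate tube ingot valve

Derivation:
Tick 1: prefer A, take crate from A; A=[ingot,mast] B=[tube,valve] C=[crate]
Tick 2: prefer B, take tube from B; A=[ingot,mast] B=[valve] C=[crate,tube]
Tick 3: prefer A, take ingot from A; A=[mast] B=[valve] C=[crate,tube,ingot]
Tick 4: prefer B, take valve from B; A=[mast] B=[-] C=[crate,tube,ingot,valve]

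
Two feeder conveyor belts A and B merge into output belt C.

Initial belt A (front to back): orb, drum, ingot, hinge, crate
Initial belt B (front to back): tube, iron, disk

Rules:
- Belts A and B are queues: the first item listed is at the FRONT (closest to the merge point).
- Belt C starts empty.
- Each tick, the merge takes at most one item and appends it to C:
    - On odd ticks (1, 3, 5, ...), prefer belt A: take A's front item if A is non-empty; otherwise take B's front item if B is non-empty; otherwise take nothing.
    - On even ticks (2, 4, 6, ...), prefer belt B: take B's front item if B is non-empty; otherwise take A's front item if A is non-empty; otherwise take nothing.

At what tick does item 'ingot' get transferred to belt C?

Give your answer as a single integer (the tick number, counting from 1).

Answer: 5

Derivation:
Tick 1: prefer A, take orb from A; A=[drum,ingot,hinge,crate] B=[tube,iron,disk] C=[orb]
Tick 2: prefer B, take tube from B; A=[drum,ingot,hinge,crate] B=[iron,disk] C=[orb,tube]
Tick 3: prefer A, take drum from A; A=[ingot,hinge,crate] B=[iron,disk] C=[orb,tube,drum]
Tick 4: prefer B, take iron from B; A=[ingot,hinge,crate] B=[disk] C=[orb,tube,drum,iron]
Tick 5: prefer A, take ingot from A; A=[hinge,crate] B=[disk] C=[orb,tube,drum,iron,ingot]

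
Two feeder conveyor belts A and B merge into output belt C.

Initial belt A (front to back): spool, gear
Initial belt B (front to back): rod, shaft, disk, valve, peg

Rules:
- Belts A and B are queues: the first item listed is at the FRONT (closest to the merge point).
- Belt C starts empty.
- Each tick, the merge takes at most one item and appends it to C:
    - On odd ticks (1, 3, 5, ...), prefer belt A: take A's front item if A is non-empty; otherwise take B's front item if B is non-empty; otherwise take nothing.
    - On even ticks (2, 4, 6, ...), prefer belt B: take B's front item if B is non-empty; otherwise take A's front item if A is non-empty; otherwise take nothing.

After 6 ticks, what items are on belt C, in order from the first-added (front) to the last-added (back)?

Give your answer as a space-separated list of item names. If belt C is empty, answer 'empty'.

Tick 1: prefer A, take spool from A; A=[gear] B=[rod,shaft,disk,valve,peg] C=[spool]
Tick 2: prefer B, take rod from B; A=[gear] B=[shaft,disk,valve,peg] C=[spool,rod]
Tick 3: prefer A, take gear from A; A=[-] B=[shaft,disk,valve,peg] C=[spool,rod,gear]
Tick 4: prefer B, take shaft from B; A=[-] B=[disk,valve,peg] C=[spool,rod,gear,shaft]
Tick 5: prefer A, take disk from B; A=[-] B=[valve,peg] C=[spool,rod,gear,shaft,disk]
Tick 6: prefer B, take valve from B; A=[-] B=[peg] C=[spool,rod,gear,shaft,disk,valve]

Answer: spool rod gear shaft disk valve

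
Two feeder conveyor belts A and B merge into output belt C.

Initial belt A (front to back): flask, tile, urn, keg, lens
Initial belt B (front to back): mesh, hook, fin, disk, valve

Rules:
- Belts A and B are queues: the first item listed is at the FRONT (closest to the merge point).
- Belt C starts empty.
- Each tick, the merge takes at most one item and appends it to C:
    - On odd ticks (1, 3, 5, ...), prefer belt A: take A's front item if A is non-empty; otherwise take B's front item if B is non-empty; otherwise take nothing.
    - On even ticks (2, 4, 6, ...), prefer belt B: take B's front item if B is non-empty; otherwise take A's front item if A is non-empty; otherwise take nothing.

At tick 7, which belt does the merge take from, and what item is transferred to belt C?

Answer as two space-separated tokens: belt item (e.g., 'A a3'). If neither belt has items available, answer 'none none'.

Tick 1: prefer A, take flask from A; A=[tile,urn,keg,lens] B=[mesh,hook,fin,disk,valve] C=[flask]
Tick 2: prefer B, take mesh from B; A=[tile,urn,keg,lens] B=[hook,fin,disk,valve] C=[flask,mesh]
Tick 3: prefer A, take tile from A; A=[urn,keg,lens] B=[hook,fin,disk,valve] C=[flask,mesh,tile]
Tick 4: prefer B, take hook from B; A=[urn,keg,lens] B=[fin,disk,valve] C=[flask,mesh,tile,hook]
Tick 5: prefer A, take urn from A; A=[keg,lens] B=[fin,disk,valve] C=[flask,mesh,tile,hook,urn]
Tick 6: prefer B, take fin from B; A=[keg,lens] B=[disk,valve] C=[flask,mesh,tile,hook,urn,fin]
Tick 7: prefer A, take keg from A; A=[lens] B=[disk,valve] C=[flask,mesh,tile,hook,urn,fin,keg]

Answer: A keg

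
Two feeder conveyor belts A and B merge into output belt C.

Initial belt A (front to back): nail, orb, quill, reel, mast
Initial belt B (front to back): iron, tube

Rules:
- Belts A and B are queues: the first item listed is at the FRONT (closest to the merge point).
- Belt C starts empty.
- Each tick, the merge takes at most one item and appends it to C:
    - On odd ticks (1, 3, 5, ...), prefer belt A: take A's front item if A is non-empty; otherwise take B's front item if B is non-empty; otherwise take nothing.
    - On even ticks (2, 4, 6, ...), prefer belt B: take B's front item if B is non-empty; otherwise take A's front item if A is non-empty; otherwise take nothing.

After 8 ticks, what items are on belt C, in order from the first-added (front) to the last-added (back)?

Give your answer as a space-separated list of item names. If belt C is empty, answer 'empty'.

Tick 1: prefer A, take nail from A; A=[orb,quill,reel,mast] B=[iron,tube] C=[nail]
Tick 2: prefer B, take iron from B; A=[orb,quill,reel,mast] B=[tube] C=[nail,iron]
Tick 3: prefer A, take orb from A; A=[quill,reel,mast] B=[tube] C=[nail,iron,orb]
Tick 4: prefer B, take tube from B; A=[quill,reel,mast] B=[-] C=[nail,iron,orb,tube]
Tick 5: prefer A, take quill from A; A=[reel,mast] B=[-] C=[nail,iron,orb,tube,quill]
Tick 6: prefer B, take reel from A; A=[mast] B=[-] C=[nail,iron,orb,tube,quill,reel]
Tick 7: prefer A, take mast from A; A=[-] B=[-] C=[nail,iron,orb,tube,quill,reel,mast]
Tick 8: prefer B, both empty, nothing taken; A=[-] B=[-] C=[nail,iron,orb,tube,quill,reel,mast]

Answer: nail iron orb tube quill reel mast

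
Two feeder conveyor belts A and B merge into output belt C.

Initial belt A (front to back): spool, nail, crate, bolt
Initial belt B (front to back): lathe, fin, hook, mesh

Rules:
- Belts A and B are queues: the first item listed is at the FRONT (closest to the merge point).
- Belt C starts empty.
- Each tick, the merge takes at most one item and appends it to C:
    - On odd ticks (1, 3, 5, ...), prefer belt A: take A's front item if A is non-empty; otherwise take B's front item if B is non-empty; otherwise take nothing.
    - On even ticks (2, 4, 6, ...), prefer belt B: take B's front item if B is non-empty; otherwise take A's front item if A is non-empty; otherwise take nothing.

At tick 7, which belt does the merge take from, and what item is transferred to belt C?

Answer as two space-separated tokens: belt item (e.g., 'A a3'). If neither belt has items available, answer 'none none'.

Tick 1: prefer A, take spool from A; A=[nail,crate,bolt] B=[lathe,fin,hook,mesh] C=[spool]
Tick 2: prefer B, take lathe from B; A=[nail,crate,bolt] B=[fin,hook,mesh] C=[spool,lathe]
Tick 3: prefer A, take nail from A; A=[crate,bolt] B=[fin,hook,mesh] C=[spool,lathe,nail]
Tick 4: prefer B, take fin from B; A=[crate,bolt] B=[hook,mesh] C=[spool,lathe,nail,fin]
Tick 5: prefer A, take crate from A; A=[bolt] B=[hook,mesh] C=[spool,lathe,nail,fin,crate]
Tick 6: prefer B, take hook from B; A=[bolt] B=[mesh] C=[spool,lathe,nail,fin,crate,hook]
Tick 7: prefer A, take bolt from A; A=[-] B=[mesh] C=[spool,lathe,nail,fin,crate,hook,bolt]

Answer: A bolt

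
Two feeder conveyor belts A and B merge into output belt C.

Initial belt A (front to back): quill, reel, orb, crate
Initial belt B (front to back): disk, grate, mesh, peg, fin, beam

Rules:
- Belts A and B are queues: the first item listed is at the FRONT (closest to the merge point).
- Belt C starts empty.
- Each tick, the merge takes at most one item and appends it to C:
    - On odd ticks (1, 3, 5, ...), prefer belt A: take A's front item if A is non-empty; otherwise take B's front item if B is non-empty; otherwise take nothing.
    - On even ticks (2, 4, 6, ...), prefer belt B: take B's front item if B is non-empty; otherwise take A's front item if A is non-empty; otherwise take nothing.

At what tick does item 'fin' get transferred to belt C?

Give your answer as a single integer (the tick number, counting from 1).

Tick 1: prefer A, take quill from A; A=[reel,orb,crate] B=[disk,grate,mesh,peg,fin,beam] C=[quill]
Tick 2: prefer B, take disk from B; A=[reel,orb,crate] B=[grate,mesh,peg,fin,beam] C=[quill,disk]
Tick 3: prefer A, take reel from A; A=[orb,crate] B=[grate,mesh,peg,fin,beam] C=[quill,disk,reel]
Tick 4: prefer B, take grate from B; A=[orb,crate] B=[mesh,peg,fin,beam] C=[quill,disk,reel,grate]
Tick 5: prefer A, take orb from A; A=[crate] B=[mesh,peg,fin,beam] C=[quill,disk,reel,grate,orb]
Tick 6: prefer B, take mesh from B; A=[crate] B=[peg,fin,beam] C=[quill,disk,reel,grate,orb,mesh]
Tick 7: prefer A, take crate from A; A=[-] B=[peg,fin,beam] C=[quill,disk,reel,grate,orb,mesh,crate]
Tick 8: prefer B, take peg from B; A=[-] B=[fin,beam] C=[quill,disk,reel,grate,orb,mesh,crate,peg]
Tick 9: prefer A, take fin from B; A=[-] B=[beam] C=[quill,disk,reel,grate,orb,mesh,crate,peg,fin]

Answer: 9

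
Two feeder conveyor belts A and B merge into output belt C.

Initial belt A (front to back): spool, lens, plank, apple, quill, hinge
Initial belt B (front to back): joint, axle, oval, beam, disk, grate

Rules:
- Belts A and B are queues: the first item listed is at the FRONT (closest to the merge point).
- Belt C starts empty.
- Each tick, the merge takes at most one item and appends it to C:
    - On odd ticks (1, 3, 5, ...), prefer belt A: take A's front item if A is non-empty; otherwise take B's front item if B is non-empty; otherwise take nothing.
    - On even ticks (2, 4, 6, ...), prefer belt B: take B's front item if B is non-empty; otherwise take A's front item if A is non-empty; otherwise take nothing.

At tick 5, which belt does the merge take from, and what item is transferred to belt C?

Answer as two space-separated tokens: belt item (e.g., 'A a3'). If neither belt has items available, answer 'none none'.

Answer: A plank

Derivation:
Tick 1: prefer A, take spool from A; A=[lens,plank,apple,quill,hinge] B=[joint,axle,oval,beam,disk,grate] C=[spool]
Tick 2: prefer B, take joint from B; A=[lens,plank,apple,quill,hinge] B=[axle,oval,beam,disk,grate] C=[spool,joint]
Tick 3: prefer A, take lens from A; A=[plank,apple,quill,hinge] B=[axle,oval,beam,disk,grate] C=[spool,joint,lens]
Tick 4: prefer B, take axle from B; A=[plank,apple,quill,hinge] B=[oval,beam,disk,grate] C=[spool,joint,lens,axle]
Tick 5: prefer A, take plank from A; A=[apple,quill,hinge] B=[oval,beam,disk,grate] C=[spool,joint,lens,axle,plank]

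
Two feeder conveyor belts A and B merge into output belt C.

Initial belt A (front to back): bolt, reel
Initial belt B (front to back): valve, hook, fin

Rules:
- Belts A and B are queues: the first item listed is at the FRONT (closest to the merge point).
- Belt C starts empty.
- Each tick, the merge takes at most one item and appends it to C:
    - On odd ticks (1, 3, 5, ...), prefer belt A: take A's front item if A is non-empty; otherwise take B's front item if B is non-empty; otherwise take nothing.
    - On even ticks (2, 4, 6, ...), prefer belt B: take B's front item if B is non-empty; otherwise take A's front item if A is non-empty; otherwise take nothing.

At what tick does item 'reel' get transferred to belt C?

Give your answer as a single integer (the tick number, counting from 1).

Answer: 3

Derivation:
Tick 1: prefer A, take bolt from A; A=[reel] B=[valve,hook,fin] C=[bolt]
Tick 2: prefer B, take valve from B; A=[reel] B=[hook,fin] C=[bolt,valve]
Tick 3: prefer A, take reel from A; A=[-] B=[hook,fin] C=[bolt,valve,reel]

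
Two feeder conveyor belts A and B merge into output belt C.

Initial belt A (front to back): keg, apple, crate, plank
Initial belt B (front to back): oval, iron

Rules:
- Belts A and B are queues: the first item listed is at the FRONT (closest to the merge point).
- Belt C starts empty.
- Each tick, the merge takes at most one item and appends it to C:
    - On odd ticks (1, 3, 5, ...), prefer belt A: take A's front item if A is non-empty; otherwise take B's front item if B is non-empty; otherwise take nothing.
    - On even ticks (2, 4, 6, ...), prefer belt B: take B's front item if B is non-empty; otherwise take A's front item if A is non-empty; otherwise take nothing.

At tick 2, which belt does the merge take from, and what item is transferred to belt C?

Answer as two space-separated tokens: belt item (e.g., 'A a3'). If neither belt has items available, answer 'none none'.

Answer: B oval

Derivation:
Tick 1: prefer A, take keg from A; A=[apple,crate,plank] B=[oval,iron] C=[keg]
Tick 2: prefer B, take oval from B; A=[apple,crate,plank] B=[iron] C=[keg,oval]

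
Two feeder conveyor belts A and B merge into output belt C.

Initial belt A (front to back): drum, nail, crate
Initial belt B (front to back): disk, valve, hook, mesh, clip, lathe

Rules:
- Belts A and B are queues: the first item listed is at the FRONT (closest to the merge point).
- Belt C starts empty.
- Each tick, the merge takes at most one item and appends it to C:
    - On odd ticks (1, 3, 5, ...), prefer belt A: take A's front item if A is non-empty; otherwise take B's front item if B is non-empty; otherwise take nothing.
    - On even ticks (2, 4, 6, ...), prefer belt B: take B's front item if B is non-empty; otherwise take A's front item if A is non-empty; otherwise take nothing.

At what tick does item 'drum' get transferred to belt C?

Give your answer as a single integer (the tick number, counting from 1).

Answer: 1

Derivation:
Tick 1: prefer A, take drum from A; A=[nail,crate] B=[disk,valve,hook,mesh,clip,lathe] C=[drum]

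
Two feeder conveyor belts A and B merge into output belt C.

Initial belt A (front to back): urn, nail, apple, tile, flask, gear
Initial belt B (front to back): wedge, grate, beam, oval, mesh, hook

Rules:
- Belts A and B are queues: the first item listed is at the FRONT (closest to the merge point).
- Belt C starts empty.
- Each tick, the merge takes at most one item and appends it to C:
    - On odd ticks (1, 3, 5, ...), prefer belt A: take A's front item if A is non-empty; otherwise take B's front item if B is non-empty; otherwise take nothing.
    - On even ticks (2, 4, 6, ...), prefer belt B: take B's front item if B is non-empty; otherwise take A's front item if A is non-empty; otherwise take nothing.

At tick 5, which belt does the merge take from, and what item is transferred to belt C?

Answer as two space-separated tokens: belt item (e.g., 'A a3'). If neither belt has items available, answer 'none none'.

Answer: A apple

Derivation:
Tick 1: prefer A, take urn from A; A=[nail,apple,tile,flask,gear] B=[wedge,grate,beam,oval,mesh,hook] C=[urn]
Tick 2: prefer B, take wedge from B; A=[nail,apple,tile,flask,gear] B=[grate,beam,oval,mesh,hook] C=[urn,wedge]
Tick 3: prefer A, take nail from A; A=[apple,tile,flask,gear] B=[grate,beam,oval,mesh,hook] C=[urn,wedge,nail]
Tick 4: prefer B, take grate from B; A=[apple,tile,flask,gear] B=[beam,oval,mesh,hook] C=[urn,wedge,nail,grate]
Tick 5: prefer A, take apple from A; A=[tile,flask,gear] B=[beam,oval,mesh,hook] C=[urn,wedge,nail,grate,apple]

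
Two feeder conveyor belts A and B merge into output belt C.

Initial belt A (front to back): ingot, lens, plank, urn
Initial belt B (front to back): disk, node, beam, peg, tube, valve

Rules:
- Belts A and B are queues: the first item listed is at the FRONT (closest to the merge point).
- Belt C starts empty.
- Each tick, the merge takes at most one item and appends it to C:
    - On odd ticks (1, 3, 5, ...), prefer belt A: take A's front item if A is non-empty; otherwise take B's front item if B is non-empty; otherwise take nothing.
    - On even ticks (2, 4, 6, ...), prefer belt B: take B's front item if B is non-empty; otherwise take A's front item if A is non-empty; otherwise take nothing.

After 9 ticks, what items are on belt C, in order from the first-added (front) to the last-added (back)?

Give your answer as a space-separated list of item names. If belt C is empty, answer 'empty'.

Answer: ingot disk lens node plank beam urn peg tube

Derivation:
Tick 1: prefer A, take ingot from A; A=[lens,plank,urn] B=[disk,node,beam,peg,tube,valve] C=[ingot]
Tick 2: prefer B, take disk from B; A=[lens,plank,urn] B=[node,beam,peg,tube,valve] C=[ingot,disk]
Tick 3: prefer A, take lens from A; A=[plank,urn] B=[node,beam,peg,tube,valve] C=[ingot,disk,lens]
Tick 4: prefer B, take node from B; A=[plank,urn] B=[beam,peg,tube,valve] C=[ingot,disk,lens,node]
Tick 5: prefer A, take plank from A; A=[urn] B=[beam,peg,tube,valve] C=[ingot,disk,lens,node,plank]
Tick 6: prefer B, take beam from B; A=[urn] B=[peg,tube,valve] C=[ingot,disk,lens,node,plank,beam]
Tick 7: prefer A, take urn from A; A=[-] B=[peg,tube,valve] C=[ingot,disk,lens,node,plank,beam,urn]
Tick 8: prefer B, take peg from B; A=[-] B=[tube,valve] C=[ingot,disk,lens,node,plank,beam,urn,peg]
Tick 9: prefer A, take tube from B; A=[-] B=[valve] C=[ingot,disk,lens,node,plank,beam,urn,peg,tube]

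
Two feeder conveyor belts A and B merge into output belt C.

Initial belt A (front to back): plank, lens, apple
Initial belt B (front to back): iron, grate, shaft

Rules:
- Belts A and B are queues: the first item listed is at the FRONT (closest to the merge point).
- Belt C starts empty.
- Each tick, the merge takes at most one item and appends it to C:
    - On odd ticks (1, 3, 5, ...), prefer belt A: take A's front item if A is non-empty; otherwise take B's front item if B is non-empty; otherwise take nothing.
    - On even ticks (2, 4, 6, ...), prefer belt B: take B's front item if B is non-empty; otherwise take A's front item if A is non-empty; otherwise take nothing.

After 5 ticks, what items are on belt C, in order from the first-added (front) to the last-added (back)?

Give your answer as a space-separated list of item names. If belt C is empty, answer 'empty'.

Answer: plank iron lens grate apple

Derivation:
Tick 1: prefer A, take plank from A; A=[lens,apple] B=[iron,grate,shaft] C=[plank]
Tick 2: prefer B, take iron from B; A=[lens,apple] B=[grate,shaft] C=[plank,iron]
Tick 3: prefer A, take lens from A; A=[apple] B=[grate,shaft] C=[plank,iron,lens]
Tick 4: prefer B, take grate from B; A=[apple] B=[shaft] C=[plank,iron,lens,grate]
Tick 5: prefer A, take apple from A; A=[-] B=[shaft] C=[plank,iron,lens,grate,apple]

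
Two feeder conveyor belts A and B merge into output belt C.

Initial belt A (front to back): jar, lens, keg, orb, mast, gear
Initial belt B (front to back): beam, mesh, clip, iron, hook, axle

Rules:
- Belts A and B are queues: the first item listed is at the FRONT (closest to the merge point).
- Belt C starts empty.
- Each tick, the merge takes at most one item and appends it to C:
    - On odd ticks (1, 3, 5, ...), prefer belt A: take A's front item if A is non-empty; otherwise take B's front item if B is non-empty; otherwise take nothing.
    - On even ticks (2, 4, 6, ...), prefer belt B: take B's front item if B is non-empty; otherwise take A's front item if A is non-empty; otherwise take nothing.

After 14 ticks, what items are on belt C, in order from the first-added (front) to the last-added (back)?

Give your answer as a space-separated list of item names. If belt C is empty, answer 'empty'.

Tick 1: prefer A, take jar from A; A=[lens,keg,orb,mast,gear] B=[beam,mesh,clip,iron,hook,axle] C=[jar]
Tick 2: prefer B, take beam from B; A=[lens,keg,orb,mast,gear] B=[mesh,clip,iron,hook,axle] C=[jar,beam]
Tick 3: prefer A, take lens from A; A=[keg,orb,mast,gear] B=[mesh,clip,iron,hook,axle] C=[jar,beam,lens]
Tick 4: prefer B, take mesh from B; A=[keg,orb,mast,gear] B=[clip,iron,hook,axle] C=[jar,beam,lens,mesh]
Tick 5: prefer A, take keg from A; A=[orb,mast,gear] B=[clip,iron,hook,axle] C=[jar,beam,lens,mesh,keg]
Tick 6: prefer B, take clip from B; A=[orb,mast,gear] B=[iron,hook,axle] C=[jar,beam,lens,mesh,keg,clip]
Tick 7: prefer A, take orb from A; A=[mast,gear] B=[iron,hook,axle] C=[jar,beam,lens,mesh,keg,clip,orb]
Tick 8: prefer B, take iron from B; A=[mast,gear] B=[hook,axle] C=[jar,beam,lens,mesh,keg,clip,orb,iron]
Tick 9: prefer A, take mast from A; A=[gear] B=[hook,axle] C=[jar,beam,lens,mesh,keg,clip,orb,iron,mast]
Tick 10: prefer B, take hook from B; A=[gear] B=[axle] C=[jar,beam,lens,mesh,keg,clip,orb,iron,mast,hook]
Tick 11: prefer A, take gear from A; A=[-] B=[axle] C=[jar,beam,lens,mesh,keg,clip,orb,iron,mast,hook,gear]
Tick 12: prefer B, take axle from B; A=[-] B=[-] C=[jar,beam,lens,mesh,keg,clip,orb,iron,mast,hook,gear,axle]
Tick 13: prefer A, both empty, nothing taken; A=[-] B=[-] C=[jar,beam,lens,mesh,keg,clip,orb,iron,mast,hook,gear,axle]
Tick 14: prefer B, both empty, nothing taken; A=[-] B=[-] C=[jar,beam,lens,mesh,keg,clip,orb,iron,mast,hook,gear,axle]

Answer: jar beam lens mesh keg clip orb iron mast hook gear axle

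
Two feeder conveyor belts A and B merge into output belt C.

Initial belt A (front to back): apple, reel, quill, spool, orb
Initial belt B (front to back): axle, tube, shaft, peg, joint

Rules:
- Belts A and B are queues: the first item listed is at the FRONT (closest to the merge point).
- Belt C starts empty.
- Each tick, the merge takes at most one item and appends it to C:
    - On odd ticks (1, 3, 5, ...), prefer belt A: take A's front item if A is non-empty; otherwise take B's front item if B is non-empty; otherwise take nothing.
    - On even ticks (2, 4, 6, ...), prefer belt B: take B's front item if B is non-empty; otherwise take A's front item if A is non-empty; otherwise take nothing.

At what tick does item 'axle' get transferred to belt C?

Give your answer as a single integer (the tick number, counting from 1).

Tick 1: prefer A, take apple from A; A=[reel,quill,spool,orb] B=[axle,tube,shaft,peg,joint] C=[apple]
Tick 2: prefer B, take axle from B; A=[reel,quill,spool,orb] B=[tube,shaft,peg,joint] C=[apple,axle]

Answer: 2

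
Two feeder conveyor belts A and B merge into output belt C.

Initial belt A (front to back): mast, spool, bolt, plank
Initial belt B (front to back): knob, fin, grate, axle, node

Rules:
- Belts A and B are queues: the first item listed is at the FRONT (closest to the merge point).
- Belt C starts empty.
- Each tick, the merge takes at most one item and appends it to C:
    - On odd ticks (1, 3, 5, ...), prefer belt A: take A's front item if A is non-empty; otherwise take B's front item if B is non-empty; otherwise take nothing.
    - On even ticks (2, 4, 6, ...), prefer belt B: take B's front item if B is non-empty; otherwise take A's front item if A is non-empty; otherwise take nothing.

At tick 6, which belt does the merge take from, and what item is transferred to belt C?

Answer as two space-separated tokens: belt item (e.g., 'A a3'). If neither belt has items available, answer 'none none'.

Tick 1: prefer A, take mast from A; A=[spool,bolt,plank] B=[knob,fin,grate,axle,node] C=[mast]
Tick 2: prefer B, take knob from B; A=[spool,bolt,plank] B=[fin,grate,axle,node] C=[mast,knob]
Tick 3: prefer A, take spool from A; A=[bolt,plank] B=[fin,grate,axle,node] C=[mast,knob,spool]
Tick 4: prefer B, take fin from B; A=[bolt,plank] B=[grate,axle,node] C=[mast,knob,spool,fin]
Tick 5: prefer A, take bolt from A; A=[plank] B=[grate,axle,node] C=[mast,knob,spool,fin,bolt]
Tick 6: prefer B, take grate from B; A=[plank] B=[axle,node] C=[mast,knob,spool,fin,bolt,grate]

Answer: B grate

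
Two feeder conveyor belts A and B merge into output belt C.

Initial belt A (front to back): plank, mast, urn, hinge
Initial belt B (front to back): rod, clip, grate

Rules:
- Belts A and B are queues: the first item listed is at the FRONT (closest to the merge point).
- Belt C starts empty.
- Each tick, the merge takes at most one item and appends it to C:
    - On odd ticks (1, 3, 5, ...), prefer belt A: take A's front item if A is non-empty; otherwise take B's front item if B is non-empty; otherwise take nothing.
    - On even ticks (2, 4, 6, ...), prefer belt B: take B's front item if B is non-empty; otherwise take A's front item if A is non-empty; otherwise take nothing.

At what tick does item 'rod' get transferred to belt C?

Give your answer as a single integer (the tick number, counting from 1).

Tick 1: prefer A, take plank from A; A=[mast,urn,hinge] B=[rod,clip,grate] C=[plank]
Tick 2: prefer B, take rod from B; A=[mast,urn,hinge] B=[clip,grate] C=[plank,rod]

Answer: 2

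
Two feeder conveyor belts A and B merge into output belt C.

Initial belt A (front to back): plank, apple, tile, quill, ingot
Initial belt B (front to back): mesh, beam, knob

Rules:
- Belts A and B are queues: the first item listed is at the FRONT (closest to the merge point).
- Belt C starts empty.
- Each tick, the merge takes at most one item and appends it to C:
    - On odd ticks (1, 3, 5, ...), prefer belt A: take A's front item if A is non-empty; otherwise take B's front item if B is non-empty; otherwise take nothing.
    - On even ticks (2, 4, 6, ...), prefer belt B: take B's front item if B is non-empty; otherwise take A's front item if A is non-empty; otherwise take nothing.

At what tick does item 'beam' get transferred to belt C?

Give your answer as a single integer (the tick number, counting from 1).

Tick 1: prefer A, take plank from A; A=[apple,tile,quill,ingot] B=[mesh,beam,knob] C=[plank]
Tick 2: prefer B, take mesh from B; A=[apple,tile,quill,ingot] B=[beam,knob] C=[plank,mesh]
Tick 3: prefer A, take apple from A; A=[tile,quill,ingot] B=[beam,knob] C=[plank,mesh,apple]
Tick 4: prefer B, take beam from B; A=[tile,quill,ingot] B=[knob] C=[plank,mesh,apple,beam]

Answer: 4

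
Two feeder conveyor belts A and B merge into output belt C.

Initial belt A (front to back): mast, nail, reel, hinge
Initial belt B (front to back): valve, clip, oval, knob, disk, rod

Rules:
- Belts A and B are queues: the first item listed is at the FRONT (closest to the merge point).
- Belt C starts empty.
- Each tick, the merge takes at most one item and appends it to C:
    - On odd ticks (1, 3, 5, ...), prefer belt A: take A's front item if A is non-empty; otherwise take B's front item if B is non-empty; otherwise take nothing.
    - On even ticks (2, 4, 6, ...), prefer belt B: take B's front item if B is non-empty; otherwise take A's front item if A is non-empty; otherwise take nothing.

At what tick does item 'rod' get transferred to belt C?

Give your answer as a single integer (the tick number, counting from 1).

Tick 1: prefer A, take mast from A; A=[nail,reel,hinge] B=[valve,clip,oval,knob,disk,rod] C=[mast]
Tick 2: prefer B, take valve from B; A=[nail,reel,hinge] B=[clip,oval,knob,disk,rod] C=[mast,valve]
Tick 3: prefer A, take nail from A; A=[reel,hinge] B=[clip,oval,knob,disk,rod] C=[mast,valve,nail]
Tick 4: prefer B, take clip from B; A=[reel,hinge] B=[oval,knob,disk,rod] C=[mast,valve,nail,clip]
Tick 5: prefer A, take reel from A; A=[hinge] B=[oval,knob,disk,rod] C=[mast,valve,nail,clip,reel]
Tick 6: prefer B, take oval from B; A=[hinge] B=[knob,disk,rod] C=[mast,valve,nail,clip,reel,oval]
Tick 7: prefer A, take hinge from A; A=[-] B=[knob,disk,rod] C=[mast,valve,nail,clip,reel,oval,hinge]
Tick 8: prefer B, take knob from B; A=[-] B=[disk,rod] C=[mast,valve,nail,clip,reel,oval,hinge,knob]
Tick 9: prefer A, take disk from B; A=[-] B=[rod] C=[mast,valve,nail,clip,reel,oval,hinge,knob,disk]
Tick 10: prefer B, take rod from B; A=[-] B=[-] C=[mast,valve,nail,clip,reel,oval,hinge,knob,disk,rod]

Answer: 10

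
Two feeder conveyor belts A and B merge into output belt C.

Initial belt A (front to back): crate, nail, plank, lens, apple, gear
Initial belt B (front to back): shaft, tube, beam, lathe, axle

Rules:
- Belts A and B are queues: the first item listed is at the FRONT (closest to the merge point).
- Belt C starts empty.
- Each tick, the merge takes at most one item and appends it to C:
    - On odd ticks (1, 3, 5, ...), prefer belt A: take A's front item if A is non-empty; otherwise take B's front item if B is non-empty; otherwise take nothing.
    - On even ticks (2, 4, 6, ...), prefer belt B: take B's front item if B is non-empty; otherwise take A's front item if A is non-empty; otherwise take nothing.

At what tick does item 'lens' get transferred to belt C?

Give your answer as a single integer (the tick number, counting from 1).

Answer: 7

Derivation:
Tick 1: prefer A, take crate from A; A=[nail,plank,lens,apple,gear] B=[shaft,tube,beam,lathe,axle] C=[crate]
Tick 2: prefer B, take shaft from B; A=[nail,plank,lens,apple,gear] B=[tube,beam,lathe,axle] C=[crate,shaft]
Tick 3: prefer A, take nail from A; A=[plank,lens,apple,gear] B=[tube,beam,lathe,axle] C=[crate,shaft,nail]
Tick 4: prefer B, take tube from B; A=[plank,lens,apple,gear] B=[beam,lathe,axle] C=[crate,shaft,nail,tube]
Tick 5: prefer A, take plank from A; A=[lens,apple,gear] B=[beam,lathe,axle] C=[crate,shaft,nail,tube,plank]
Tick 6: prefer B, take beam from B; A=[lens,apple,gear] B=[lathe,axle] C=[crate,shaft,nail,tube,plank,beam]
Tick 7: prefer A, take lens from A; A=[apple,gear] B=[lathe,axle] C=[crate,shaft,nail,tube,plank,beam,lens]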